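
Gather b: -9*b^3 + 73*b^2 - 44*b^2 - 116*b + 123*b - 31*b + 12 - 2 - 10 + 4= -9*b^3 + 29*b^2 - 24*b + 4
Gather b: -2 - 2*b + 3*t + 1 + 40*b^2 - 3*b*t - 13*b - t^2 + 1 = 40*b^2 + b*(-3*t - 15) - t^2 + 3*t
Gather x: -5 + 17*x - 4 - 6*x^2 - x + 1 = -6*x^2 + 16*x - 8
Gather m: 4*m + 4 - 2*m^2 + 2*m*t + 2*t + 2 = -2*m^2 + m*(2*t + 4) + 2*t + 6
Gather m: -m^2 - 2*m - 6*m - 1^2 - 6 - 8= -m^2 - 8*m - 15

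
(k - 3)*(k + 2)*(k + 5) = k^3 + 4*k^2 - 11*k - 30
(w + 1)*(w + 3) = w^2 + 4*w + 3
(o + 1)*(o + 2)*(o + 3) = o^3 + 6*o^2 + 11*o + 6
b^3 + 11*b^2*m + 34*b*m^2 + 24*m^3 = (b + m)*(b + 4*m)*(b + 6*m)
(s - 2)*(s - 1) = s^2 - 3*s + 2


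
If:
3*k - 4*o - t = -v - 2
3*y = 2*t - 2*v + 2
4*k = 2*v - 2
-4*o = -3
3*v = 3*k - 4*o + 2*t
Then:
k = 6/7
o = 3/4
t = 30/7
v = 19/7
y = 12/7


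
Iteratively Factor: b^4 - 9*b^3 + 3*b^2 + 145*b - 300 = (b - 5)*(b^3 - 4*b^2 - 17*b + 60) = (b - 5)*(b - 3)*(b^2 - b - 20) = (b - 5)^2*(b - 3)*(b + 4)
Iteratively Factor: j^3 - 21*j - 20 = (j + 4)*(j^2 - 4*j - 5) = (j - 5)*(j + 4)*(j + 1)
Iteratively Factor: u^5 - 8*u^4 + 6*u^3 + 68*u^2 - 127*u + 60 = (u - 5)*(u^4 - 3*u^3 - 9*u^2 + 23*u - 12) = (u - 5)*(u - 4)*(u^3 + u^2 - 5*u + 3) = (u - 5)*(u - 4)*(u - 1)*(u^2 + 2*u - 3) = (u - 5)*(u - 4)*(u - 1)*(u + 3)*(u - 1)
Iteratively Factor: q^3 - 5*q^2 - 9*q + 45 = (q + 3)*(q^2 - 8*q + 15) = (q - 5)*(q + 3)*(q - 3)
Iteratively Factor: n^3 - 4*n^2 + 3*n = (n - 3)*(n^2 - n) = (n - 3)*(n - 1)*(n)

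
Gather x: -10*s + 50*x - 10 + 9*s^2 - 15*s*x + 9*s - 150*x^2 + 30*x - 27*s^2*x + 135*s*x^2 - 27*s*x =9*s^2 - s + x^2*(135*s - 150) + x*(-27*s^2 - 42*s + 80) - 10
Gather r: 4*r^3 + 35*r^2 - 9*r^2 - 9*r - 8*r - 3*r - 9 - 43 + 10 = 4*r^3 + 26*r^2 - 20*r - 42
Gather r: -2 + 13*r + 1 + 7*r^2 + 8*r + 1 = 7*r^2 + 21*r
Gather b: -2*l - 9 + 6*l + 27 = 4*l + 18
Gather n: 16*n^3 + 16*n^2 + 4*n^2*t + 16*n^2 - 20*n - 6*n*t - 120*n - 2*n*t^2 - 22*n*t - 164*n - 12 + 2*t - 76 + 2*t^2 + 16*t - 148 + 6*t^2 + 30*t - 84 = 16*n^3 + n^2*(4*t + 32) + n*(-2*t^2 - 28*t - 304) + 8*t^2 + 48*t - 320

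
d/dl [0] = 0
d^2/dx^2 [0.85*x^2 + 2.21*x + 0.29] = 1.70000000000000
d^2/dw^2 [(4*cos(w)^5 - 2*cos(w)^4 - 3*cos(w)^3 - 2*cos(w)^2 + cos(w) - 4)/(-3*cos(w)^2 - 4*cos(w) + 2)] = (-2260*(1 - cos(w)^2)^2 + 1080*sin(w)^6 + 324*cos(w)^9 + 1032*cos(w)^8 - 107*cos(w)^7 - 1152*cos(w)^6 + 453*cos(w)^5 - 678*cos(w)^3 - 1224*cos(w)^2 + 296*cos(w) + 1356)/(3*cos(w)^2 + 4*cos(w) - 2)^3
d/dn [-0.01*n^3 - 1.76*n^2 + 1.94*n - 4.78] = -0.03*n^2 - 3.52*n + 1.94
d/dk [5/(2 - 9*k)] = 45/(9*k - 2)^2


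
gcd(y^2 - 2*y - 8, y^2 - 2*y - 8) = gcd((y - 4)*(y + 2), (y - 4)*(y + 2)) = y^2 - 2*y - 8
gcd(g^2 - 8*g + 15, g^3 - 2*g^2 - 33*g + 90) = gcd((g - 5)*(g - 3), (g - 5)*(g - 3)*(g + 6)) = g^2 - 8*g + 15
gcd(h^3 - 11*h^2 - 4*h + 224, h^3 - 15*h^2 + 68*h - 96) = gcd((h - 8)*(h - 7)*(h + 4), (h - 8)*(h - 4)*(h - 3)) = h - 8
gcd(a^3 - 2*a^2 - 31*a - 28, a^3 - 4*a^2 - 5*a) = a + 1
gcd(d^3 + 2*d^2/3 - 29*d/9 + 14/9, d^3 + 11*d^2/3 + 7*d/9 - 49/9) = d^2 + 4*d/3 - 7/3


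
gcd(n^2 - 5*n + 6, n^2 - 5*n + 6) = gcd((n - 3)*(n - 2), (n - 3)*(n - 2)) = n^2 - 5*n + 6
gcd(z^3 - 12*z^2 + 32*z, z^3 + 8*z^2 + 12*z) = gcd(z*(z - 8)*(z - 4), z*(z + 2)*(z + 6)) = z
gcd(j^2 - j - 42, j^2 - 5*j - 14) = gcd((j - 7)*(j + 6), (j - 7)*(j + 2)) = j - 7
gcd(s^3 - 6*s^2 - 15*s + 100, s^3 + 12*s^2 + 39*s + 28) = s + 4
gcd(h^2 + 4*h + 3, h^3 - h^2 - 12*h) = h + 3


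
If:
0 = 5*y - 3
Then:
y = 3/5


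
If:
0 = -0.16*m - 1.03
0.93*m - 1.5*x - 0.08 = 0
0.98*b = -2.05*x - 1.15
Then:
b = 7.29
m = -6.44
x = -4.04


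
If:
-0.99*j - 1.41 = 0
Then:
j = -1.42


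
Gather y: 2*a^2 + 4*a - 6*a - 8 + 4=2*a^2 - 2*a - 4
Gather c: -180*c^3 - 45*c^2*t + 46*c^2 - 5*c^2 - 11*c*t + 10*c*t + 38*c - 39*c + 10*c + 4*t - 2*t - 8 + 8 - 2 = -180*c^3 + c^2*(41 - 45*t) + c*(9 - t) + 2*t - 2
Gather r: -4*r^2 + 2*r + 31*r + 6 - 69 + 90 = -4*r^2 + 33*r + 27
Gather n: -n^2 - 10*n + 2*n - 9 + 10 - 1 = -n^2 - 8*n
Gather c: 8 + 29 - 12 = 25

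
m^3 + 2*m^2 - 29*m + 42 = (m - 3)*(m - 2)*(m + 7)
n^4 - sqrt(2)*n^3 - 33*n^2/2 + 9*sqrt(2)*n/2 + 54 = (n - 3*sqrt(2))*(n - 3*sqrt(2)/2)*(n + 3*sqrt(2)/2)*(n + 2*sqrt(2))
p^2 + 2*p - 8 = (p - 2)*(p + 4)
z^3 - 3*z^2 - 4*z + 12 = (z - 3)*(z - 2)*(z + 2)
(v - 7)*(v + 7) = v^2 - 49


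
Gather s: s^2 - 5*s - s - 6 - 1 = s^2 - 6*s - 7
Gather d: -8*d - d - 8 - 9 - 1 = -9*d - 18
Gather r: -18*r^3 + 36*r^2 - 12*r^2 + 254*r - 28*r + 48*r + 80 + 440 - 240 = -18*r^3 + 24*r^2 + 274*r + 280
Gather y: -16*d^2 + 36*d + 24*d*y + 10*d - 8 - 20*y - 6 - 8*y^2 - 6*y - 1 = -16*d^2 + 46*d - 8*y^2 + y*(24*d - 26) - 15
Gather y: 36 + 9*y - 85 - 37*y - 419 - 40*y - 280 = -68*y - 748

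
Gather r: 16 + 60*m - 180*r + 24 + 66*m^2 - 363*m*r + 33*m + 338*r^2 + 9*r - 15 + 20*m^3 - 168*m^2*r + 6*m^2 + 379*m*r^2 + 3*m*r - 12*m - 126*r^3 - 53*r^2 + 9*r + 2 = 20*m^3 + 72*m^2 + 81*m - 126*r^3 + r^2*(379*m + 285) + r*(-168*m^2 - 360*m - 162) + 27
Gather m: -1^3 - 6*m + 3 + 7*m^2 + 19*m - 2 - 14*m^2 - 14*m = -7*m^2 - m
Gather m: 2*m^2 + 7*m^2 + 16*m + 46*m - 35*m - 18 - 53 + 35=9*m^2 + 27*m - 36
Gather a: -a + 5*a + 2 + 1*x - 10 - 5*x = 4*a - 4*x - 8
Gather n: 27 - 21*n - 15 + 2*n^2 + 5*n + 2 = 2*n^2 - 16*n + 14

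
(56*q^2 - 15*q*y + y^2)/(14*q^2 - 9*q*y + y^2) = (-8*q + y)/(-2*q + y)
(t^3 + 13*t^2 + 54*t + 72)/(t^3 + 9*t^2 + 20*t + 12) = (t^2 + 7*t + 12)/(t^2 + 3*t + 2)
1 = 1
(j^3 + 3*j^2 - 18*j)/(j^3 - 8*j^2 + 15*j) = (j + 6)/(j - 5)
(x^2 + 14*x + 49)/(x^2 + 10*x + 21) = (x + 7)/(x + 3)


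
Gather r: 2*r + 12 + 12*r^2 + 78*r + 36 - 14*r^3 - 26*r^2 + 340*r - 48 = -14*r^3 - 14*r^2 + 420*r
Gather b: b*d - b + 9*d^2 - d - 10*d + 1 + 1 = b*(d - 1) + 9*d^2 - 11*d + 2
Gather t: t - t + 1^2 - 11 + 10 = 0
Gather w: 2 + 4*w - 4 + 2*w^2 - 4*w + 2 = 2*w^2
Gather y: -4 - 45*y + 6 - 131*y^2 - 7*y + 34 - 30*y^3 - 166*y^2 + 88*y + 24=-30*y^3 - 297*y^2 + 36*y + 60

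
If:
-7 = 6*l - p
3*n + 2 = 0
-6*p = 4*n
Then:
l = -59/54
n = -2/3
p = 4/9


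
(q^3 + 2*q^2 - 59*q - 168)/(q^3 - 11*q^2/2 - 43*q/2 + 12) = 2*(q + 7)/(2*q - 1)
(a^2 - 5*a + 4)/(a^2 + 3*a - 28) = (a - 1)/(a + 7)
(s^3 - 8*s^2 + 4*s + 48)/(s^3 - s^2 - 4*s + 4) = (s^2 - 10*s + 24)/(s^2 - 3*s + 2)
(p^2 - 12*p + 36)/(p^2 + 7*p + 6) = (p^2 - 12*p + 36)/(p^2 + 7*p + 6)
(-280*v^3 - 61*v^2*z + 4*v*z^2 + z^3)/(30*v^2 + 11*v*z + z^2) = (-56*v^2 - v*z + z^2)/(6*v + z)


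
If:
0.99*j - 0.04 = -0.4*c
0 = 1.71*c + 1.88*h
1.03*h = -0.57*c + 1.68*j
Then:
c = 0.22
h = -0.20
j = -0.05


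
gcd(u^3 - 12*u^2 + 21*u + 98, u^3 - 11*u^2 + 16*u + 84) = u^2 - 5*u - 14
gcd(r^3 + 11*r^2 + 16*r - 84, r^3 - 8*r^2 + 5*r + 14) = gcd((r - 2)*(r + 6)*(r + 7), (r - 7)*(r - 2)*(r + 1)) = r - 2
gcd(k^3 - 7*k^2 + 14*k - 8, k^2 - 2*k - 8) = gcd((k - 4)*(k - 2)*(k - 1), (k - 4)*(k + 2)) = k - 4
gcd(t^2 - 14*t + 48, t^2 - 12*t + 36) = t - 6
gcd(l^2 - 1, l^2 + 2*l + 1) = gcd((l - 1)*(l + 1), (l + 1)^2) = l + 1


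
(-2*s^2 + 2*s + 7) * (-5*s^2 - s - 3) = 10*s^4 - 8*s^3 - 31*s^2 - 13*s - 21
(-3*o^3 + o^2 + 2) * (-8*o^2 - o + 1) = 24*o^5 - 5*o^4 - 4*o^3 - 15*o^2 - 2*o + 2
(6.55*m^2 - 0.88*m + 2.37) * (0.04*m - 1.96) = 0.262*m^3 - 12.8732*m^2 + 1.8196*m - 4.6452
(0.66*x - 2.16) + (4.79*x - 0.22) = 5.45*x - 2.38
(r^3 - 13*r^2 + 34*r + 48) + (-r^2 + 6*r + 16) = r^3 - 14*r^2 + 40*r + 64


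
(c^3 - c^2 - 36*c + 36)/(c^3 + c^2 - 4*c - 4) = (c^3 - c^2 - 36*c + 36)/(c^3 + c^2 - 4*c - 4)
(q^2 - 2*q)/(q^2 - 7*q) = (q - 2)/(q - 7)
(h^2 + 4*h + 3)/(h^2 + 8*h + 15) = (h + 1)/(h + 5)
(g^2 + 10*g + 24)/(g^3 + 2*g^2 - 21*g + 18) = (g + 4)/(g^2 - 4*g + 3)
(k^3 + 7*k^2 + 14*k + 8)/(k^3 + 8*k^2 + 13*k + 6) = (k^2 + 6*k + 8)/(k^2 + 7*k + 6)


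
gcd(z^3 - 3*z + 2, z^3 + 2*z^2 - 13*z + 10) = z - 1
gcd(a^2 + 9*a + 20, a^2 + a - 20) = a + 5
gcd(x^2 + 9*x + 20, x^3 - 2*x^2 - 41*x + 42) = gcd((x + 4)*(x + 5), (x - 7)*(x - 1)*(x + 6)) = 1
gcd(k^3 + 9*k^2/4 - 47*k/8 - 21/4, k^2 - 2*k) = k - 2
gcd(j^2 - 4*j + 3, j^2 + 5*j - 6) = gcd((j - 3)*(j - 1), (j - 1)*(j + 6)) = j - 1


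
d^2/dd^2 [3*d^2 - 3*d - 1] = 6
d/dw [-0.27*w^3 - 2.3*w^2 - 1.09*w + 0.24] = -0.81*w^2 - 4.6*w - 1.09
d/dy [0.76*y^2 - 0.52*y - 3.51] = 1.52*y - 0.52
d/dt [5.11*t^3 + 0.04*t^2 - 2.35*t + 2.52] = 15.33*t^2 + 0.08*t - 2.35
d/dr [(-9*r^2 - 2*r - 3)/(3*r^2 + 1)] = 2*(3*r^2 - 1)/(9*r^4 + 6*r^2 + 1)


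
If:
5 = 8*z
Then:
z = 5/8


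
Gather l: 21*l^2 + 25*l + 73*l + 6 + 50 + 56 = 21*l^2 + 98*l + 112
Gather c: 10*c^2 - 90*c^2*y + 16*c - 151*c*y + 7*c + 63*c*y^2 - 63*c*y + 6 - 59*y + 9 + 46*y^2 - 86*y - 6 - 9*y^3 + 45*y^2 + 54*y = c^2*(10 - 90*y) + c*(63*y^2 - 214*y + 23) - 9*y^3 + 91*y^2 - 91*y + 9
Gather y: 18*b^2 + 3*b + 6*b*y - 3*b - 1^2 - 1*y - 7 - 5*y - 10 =18*b^2 + y*(6*b - 6) - 18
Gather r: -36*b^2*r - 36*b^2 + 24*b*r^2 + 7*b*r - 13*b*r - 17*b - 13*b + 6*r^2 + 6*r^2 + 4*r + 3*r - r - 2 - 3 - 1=-36*b^2 - 30*b + r^2*(24*b + 12) + r*(-36*b^2 - 6*b + 6) - 6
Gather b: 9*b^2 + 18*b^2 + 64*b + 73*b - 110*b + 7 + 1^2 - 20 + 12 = 27*b^2 + 27*b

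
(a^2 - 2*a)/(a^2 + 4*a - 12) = a/(a + 6)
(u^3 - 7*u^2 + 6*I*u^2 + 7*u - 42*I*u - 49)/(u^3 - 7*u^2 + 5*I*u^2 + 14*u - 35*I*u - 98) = (u - I)/(u - 2*I)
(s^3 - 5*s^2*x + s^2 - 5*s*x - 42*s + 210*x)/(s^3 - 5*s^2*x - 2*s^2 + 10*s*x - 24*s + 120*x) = (s + 7)/(s + 4)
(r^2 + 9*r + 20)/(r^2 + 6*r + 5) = (r + 4)/(r + 1)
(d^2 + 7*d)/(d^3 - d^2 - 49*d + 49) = d/(d^2 - 8*d + 7)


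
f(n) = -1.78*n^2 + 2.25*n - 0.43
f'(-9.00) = 34.29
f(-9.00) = -164.86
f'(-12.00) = 44.97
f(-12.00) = -283.75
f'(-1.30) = 6.88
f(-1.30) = -6.36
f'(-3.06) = 13.14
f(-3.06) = -23.98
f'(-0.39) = 3.64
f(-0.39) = -1.58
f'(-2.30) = 10.44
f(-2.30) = -15.02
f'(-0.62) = 4.46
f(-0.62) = -2.51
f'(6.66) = -21.46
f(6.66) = -64.40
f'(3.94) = -11.78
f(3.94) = -19.20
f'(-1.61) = 7.98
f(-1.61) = -8.67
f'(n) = 2.25 - 3.56*n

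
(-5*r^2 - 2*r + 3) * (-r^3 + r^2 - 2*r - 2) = 5*r^5 - 3*r^4 + 5*r^3 + 17*r^2 - 2*r - 6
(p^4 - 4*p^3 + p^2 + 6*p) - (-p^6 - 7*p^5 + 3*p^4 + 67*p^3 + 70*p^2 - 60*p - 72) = p^6 + 7*p^5 - 2*p^4 - 71*p^3 - 69*p^2 + 66*p + 72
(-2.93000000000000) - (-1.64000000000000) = -1.29000000000000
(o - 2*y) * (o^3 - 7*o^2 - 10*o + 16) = o^4 - 2*o^3*y - 7*o^3 + 14*o^2*y - 10*o^2 + 20*o*y + 16*o - 32*y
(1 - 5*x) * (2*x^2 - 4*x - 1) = -10*x^3 + 22*x^2 + x - 1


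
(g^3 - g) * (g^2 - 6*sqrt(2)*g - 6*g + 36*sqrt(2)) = g^5 - 6*sqrt(2)*g^4 - 6*g^4 - g^3 + 36*sqrt(2)*g^3 + 6*g^2 + 6*sqrt(2)*g^2 - 36*sqrt(2)*g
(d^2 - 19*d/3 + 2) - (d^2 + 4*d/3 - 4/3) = 10/3 - 23*d/3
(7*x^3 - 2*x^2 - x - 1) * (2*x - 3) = 14*x^4 - 25*x^3 + 4*x^2 + x + 3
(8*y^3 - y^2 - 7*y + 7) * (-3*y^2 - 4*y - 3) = -24*y^5 - 29*y^4 + y^3 + 10*y^2 - 7*y - 21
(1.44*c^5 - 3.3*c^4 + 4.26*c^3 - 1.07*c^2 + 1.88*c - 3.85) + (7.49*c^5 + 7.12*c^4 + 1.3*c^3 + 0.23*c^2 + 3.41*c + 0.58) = 8.93*c^5 + 3.82*c^4 + 5.56*c^3 - 0.84*c^2 + 5.29*c - 3.27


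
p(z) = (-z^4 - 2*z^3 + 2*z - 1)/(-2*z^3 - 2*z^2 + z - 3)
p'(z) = (6*z^2 + 4*z - 1)*(-z^4 - 2*z^3 + 2*z - 1)/(-2*z^3 - 2*z^2 + z - 3)^2 + (-4*z^3 - 6*z^2 + 2)/(-2*z^3 - 2*z^2 + z - 3) = (2*z^6 + 4*z^5 + z^4 + 16*z^3 + 16*z^2 - 4*z - 5)/(4*z^6 + 8*z^5 + 8*z^3 + 13*z^2 - 6*z + 9)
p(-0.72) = 0.49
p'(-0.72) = -0.00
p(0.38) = 0.12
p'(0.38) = -0.36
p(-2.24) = -1.14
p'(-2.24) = -0.84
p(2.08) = 1.22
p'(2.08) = 0.71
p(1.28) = 0.58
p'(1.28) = 0.89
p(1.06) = 0.38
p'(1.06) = 0.86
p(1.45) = 0.73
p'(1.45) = 0.86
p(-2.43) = -1.05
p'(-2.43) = -0.17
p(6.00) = 3.43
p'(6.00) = 0.52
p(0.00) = 0.33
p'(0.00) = -0.56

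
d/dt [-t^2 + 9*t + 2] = 9 - 2*t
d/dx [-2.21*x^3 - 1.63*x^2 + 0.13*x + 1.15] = -6.63*x^2 - 3.26*x + 0.13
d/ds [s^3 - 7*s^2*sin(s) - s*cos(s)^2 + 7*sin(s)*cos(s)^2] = -7*s^2*cos(s) + 3*s^2 - 14*s*sin(s) + s*sin(2*s) + 7*cos(s)/4 - cos(2*s)/2 + 21*cos(3*s)/4 - 1/2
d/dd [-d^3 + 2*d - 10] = 2 - 3*d^2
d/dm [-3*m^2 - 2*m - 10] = -6*m - 2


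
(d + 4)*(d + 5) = d^2 + 9*d + 20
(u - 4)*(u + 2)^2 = u^3 - 12*u - 16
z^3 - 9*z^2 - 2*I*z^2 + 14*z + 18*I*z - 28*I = (z - 7)*(z - 2)*(z - 2*I)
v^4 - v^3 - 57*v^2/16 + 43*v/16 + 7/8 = (v - 2)*(v - 1)*(v + 1/4)*(v + 7/4)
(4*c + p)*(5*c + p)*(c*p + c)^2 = 20*c^4*p^2 + 40*c^4*p + 20*c^4 + 9*c^3*p^3 + 18*c^3*p^2 + 9*c^3*p + c^2*p^4 + 2*c^2*p^3 + c^2*p^2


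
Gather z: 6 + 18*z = 18*z + 6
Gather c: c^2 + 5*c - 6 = c^2 + 5*c - 6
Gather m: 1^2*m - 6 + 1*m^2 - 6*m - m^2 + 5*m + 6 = 0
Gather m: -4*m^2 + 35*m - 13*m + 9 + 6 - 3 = -4*m^2 + 22*m + 12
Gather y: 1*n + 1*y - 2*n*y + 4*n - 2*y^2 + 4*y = 5*n - 2*y^2 + y*(5 - 2*n)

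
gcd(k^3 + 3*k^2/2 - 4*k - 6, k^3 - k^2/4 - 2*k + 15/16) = k + 3/2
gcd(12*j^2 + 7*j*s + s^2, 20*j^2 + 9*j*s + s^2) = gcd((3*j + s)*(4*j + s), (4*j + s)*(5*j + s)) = 4*j + s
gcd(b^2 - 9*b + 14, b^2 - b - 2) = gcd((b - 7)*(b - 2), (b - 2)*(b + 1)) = b - 2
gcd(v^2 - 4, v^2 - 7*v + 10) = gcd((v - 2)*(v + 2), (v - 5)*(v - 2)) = v - 2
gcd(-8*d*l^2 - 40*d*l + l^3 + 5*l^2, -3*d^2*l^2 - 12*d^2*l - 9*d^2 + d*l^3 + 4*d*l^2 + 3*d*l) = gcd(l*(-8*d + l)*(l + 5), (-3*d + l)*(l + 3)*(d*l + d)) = 1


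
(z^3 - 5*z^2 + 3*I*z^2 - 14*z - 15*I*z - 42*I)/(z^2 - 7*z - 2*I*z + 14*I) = (z^2 + z*(2 + 3*I) + 6*I)/(z - 2*I)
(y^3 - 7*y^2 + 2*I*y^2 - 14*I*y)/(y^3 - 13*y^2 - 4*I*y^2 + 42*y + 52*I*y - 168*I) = y*(y + 2*I)/(y^2 - 2*y*(3 + 2*I) + 24*I)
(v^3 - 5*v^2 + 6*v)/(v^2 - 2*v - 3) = v*(v - 2)/(v + 1)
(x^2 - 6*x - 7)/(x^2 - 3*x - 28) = (x + 1)/(x + 4)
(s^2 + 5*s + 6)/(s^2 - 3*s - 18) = (s + 2)/(s - 6)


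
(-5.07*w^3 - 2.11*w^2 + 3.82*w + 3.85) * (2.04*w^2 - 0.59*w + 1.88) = -10.3428*w^5 - 1.3131*w^4 - 0.4939*w^3 + 1.6334*w^2 + 4.9101*w + 7.238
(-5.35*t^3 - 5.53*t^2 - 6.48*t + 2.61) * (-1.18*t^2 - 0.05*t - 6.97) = 6.313*t^5 + 6.7929*t^4 + 45.2124*t^3 + 35.7883*t^2 + 45.0351*t - 18.1917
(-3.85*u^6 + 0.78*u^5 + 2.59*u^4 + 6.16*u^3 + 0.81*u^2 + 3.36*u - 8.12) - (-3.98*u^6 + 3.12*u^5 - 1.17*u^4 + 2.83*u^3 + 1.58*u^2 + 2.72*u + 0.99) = 0.13*u^6 - 2.34*u^5 + 3.76*u^4 + 3.33*u^3 - 0.77*u^2 + 0.64*u - 9.11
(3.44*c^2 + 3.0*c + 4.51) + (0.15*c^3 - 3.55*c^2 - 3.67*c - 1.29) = 0.15*c^3 - 0.11*c^2 - 0.67*c + 3.22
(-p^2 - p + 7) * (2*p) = -2*p^3 - 2*p^2 + 14*p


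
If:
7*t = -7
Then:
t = -1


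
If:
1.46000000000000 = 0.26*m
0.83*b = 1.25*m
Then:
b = 8.46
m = 5.62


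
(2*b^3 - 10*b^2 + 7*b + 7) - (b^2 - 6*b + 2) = 2*b^3 - 11*b^2 + 13*b + 5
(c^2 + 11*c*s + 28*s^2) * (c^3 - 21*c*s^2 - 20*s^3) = c^5 + 11*c^4*s + 7*c^3*s^2 - 251*c^2*s^3 - 808*c*s^4 - 560*s^5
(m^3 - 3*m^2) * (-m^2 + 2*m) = -m^5 + 5*m^4 - 6*m^3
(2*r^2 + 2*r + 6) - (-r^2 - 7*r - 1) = 3*r^2 + 9*r + 7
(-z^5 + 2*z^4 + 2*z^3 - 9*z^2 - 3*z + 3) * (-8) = 8*z^5 - 16*z^4 - 16*z^3 + 72*z^2 + 24*z - 24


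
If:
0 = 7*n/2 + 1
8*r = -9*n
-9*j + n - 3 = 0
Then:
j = -23/63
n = -2/7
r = 9/28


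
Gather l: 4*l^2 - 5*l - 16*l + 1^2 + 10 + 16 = 4*l^2 - 21*l + 27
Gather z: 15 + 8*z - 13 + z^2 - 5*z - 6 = z^2 + 3*z - 4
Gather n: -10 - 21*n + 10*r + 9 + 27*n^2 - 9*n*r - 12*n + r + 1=27*n^2 + n*(-9*r - 33) + 11*r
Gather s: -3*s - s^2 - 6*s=-s^2 - 9*s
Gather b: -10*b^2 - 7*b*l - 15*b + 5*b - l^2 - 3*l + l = -10*b^2 + b*(-7*l - 10) - l^2 - 2*l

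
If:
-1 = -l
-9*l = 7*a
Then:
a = -9/7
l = 1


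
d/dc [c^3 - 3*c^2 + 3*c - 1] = 3*c^2 - 6*c + 3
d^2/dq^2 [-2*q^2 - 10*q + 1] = -4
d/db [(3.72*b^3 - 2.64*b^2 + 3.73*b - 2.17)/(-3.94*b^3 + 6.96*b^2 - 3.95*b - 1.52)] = (7.105427357601e-15*b^5 + 15.4896*b^4 + 0.00440000000000396*b^3 - 58.1454*b^2 + 38.232*b - 14.2411)/(15.5236*b^6 - 54.8448*b^5 + 79.5676*b^4 - 43.0064*b^3 - 5.5559*b^2 + 12.008*b + 2.3104)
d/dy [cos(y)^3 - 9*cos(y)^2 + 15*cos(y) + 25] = 3*(sin(y)^2 + 6*cos(y) - 6)*sin(y)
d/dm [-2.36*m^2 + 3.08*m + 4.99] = 3.08 - 4.72*m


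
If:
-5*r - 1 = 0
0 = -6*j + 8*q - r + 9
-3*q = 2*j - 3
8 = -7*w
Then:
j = 129/85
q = -1/85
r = -1/5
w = -8/7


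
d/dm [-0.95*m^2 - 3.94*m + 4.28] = -1.9*m - 3.94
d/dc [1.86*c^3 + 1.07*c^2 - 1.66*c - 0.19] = 5.58*c^2 + 2.14*c - 1.66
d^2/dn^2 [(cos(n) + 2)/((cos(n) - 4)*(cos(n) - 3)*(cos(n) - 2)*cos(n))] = (-10136*(1 - cos(n)^2)^2/cos(n)^3 + 1620*sin(n)^6/cos(n)^3 - 9*cos(n)^6 + 67*cos(n)^5 + 50*cos(n)^4 - 80*cos(n)^3 + 5390*cos(n)^2 - 7488*tan(n)^2 - 10504 - 5860/cos(n) + 10820/cos(n)^3)/((cos(n) - 4)^3*(cos(n) - 3)^3*(cos(n) - 2)^3)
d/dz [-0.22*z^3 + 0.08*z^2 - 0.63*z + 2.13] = -0.66*z^2 + 0.16*z - 0.63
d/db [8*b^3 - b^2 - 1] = 2*b*(12*b - 1)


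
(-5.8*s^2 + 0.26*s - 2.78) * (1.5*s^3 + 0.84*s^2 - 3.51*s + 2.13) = -8.7*s^5 - 4.482*s^4 + 16.4064*s^3 - 15.6018*s^2 + 10.3116*s - 5.9214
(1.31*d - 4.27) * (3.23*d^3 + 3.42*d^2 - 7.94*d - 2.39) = 4.2313*d^4 - 9.3119*d^3 - 25.0048*d^2 + 30.7729*d + 10.2053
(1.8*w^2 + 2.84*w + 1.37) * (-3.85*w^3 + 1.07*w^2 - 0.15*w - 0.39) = -6.93*w^5 - 9.008*w^4 - 2.5057*w^3 + 0.3379*w^2 - 1.3131*w - 0.5343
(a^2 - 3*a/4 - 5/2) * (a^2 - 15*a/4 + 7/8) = a^4 - 9*a^3/2 + 19*a^2/16 + 279*a/32 - 35/16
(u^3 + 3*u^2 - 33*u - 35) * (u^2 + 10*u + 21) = u^5 + 13*u^4 + 18*u^3 - 302*u^2 - 1043*u - 735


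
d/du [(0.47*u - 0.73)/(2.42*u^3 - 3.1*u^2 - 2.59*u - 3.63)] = (-2.2748*u^3 + 6.7568*u^2 - 4.526*u - 3.5968)/(5.8564*u^6 - 15.004*u^5 - 2.9256*u^4 - 1.5112*u^3 + 29.2141*u^2 + 18.8034*u + 13.1769)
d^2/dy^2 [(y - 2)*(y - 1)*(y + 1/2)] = 6*y - 5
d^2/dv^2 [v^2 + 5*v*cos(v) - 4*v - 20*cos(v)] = -5*v*cos(v) - 10*sin(v) + 20*cos(v) + 2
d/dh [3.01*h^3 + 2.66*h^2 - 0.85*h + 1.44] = 9.03*h^2 + 5.32*h - 0.85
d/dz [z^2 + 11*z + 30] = 2*z + 11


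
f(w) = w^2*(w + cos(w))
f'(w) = w^2*(1 - sin(w)) + 2*w*(w + cos(w)) = w*(-w*sin(w) + 3*w + 2*cos(w))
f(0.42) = 0.24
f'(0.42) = 1.22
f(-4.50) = -95.39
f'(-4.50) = 42.85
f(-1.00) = -0.46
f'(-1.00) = 2.76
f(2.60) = 11.78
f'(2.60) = 12.34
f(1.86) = 5.45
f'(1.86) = 6.00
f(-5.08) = -121.82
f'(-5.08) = 49.69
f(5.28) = 162.19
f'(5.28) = 112.82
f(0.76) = 0.86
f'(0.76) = 2.44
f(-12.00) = -1606.49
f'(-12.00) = 334.48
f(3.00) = 18.09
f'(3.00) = 19.79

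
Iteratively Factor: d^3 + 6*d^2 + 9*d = (d + 3)*(d^2 + 3*d) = (d + 3)^2*(d)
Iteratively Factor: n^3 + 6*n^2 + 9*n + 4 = (n + 1)*(n^2 + 5*n + 4) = (n + 1)^2*(n + 4)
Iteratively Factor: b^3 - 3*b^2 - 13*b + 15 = (b + 3)*(b^2 - 6*b + 5) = (b - 1)*(b + 3)*(b - 5)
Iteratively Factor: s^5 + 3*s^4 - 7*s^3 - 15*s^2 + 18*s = (s - 2)*(s^4 + 5*s^3 + 3*s^2 - 9*s) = (s - 2)*(s - 1)*(s^3 + 6*s^2 + 9*s) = (s - 2)*(s - 1)*(s + 3)*(s^2 + 3*s) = (s - 2)*(s - 1)*(s + 3)^2*(s)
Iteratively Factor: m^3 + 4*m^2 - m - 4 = (m + 1)*(m^2 + 3*m - 4) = (m - 1)*(m + 1)*(m + 4)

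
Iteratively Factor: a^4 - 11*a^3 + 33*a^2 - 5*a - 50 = (a - 5)*(a^3 - 6*a^2 + 3*a + 10) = (a - 5)*(a + 1)*(a^2 - 7*a + 10) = (a - 5)*(a - 2)*(a + 1)*(a - 5)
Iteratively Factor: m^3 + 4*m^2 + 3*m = (m)*(m^2 + 4*m + 3) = m*(m + 1)*(m + 3)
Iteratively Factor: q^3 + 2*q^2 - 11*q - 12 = (q - 3)*(q^2 + 5*q + 4) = (q - 3)*(q + 1)*(q + 4)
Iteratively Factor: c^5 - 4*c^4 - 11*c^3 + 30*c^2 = (c)*(c^4 - 4*c^3 - 11*c^2 + 30*c) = c*(c - 2)*(c^3 - 2*c^2 - 15*c) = c*(c - 5)*(c - 2)*(c^2 + 3*c) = c^2*(c - 5)*(c - 2)*(c + 3)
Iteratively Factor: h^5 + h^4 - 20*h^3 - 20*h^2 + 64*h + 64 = (h - 4)*(h^4 + 5*h^3 - 20*h - 16) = (h - 4)*(h - 2)*(h^3 + 7*h^2 + 14*h + 8) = (h - 4)*(h - 2)*(h + 1)*(h^2 + 6*h + 8) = (h - 4)*(h - 2)*(h + 1)*(h + 2)*(h + 4)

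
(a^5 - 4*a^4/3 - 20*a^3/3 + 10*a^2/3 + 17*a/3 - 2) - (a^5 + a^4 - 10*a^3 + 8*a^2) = -7*a^4/3 + 10*a^3/3 - 14*a^2/3 + 17*a/3 - 2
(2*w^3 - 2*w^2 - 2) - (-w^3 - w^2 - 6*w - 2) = 3*w^3 - w^2 + 6*w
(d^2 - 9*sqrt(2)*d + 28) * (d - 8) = d^3 - 9*sqrt(2)*d^2 - 8*d^2 + 28*d + 72*sqrt(2)*d - 224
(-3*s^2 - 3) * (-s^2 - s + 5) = 3*s^4 + 3*s^3 - 12*s^2 + 3*s - 15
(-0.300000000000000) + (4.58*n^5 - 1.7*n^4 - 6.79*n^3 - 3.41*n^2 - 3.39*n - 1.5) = 4.58*n^5 - 1.7*n^4 - 6.79*n^3 - 3.41*n^2 - 3.39*n - 1.8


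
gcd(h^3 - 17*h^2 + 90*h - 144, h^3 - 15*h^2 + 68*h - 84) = h - 6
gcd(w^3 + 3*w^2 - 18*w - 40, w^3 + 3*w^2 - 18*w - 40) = w^3 + 3*w^2 - 18*w - 40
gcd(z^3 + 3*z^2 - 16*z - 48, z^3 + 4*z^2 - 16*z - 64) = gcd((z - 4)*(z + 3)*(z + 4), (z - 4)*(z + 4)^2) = z^2 - 16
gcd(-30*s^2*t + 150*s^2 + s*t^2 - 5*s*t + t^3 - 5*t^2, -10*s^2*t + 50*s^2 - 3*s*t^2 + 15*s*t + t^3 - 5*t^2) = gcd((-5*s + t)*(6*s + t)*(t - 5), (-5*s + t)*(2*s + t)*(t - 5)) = 5*s*t - 25*s - t^2 + 5*t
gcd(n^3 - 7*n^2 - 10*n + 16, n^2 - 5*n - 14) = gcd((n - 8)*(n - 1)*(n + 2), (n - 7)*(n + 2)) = n + 2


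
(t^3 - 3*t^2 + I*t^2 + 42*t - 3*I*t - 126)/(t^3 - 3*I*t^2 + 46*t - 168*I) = (t - 3)/(t - 4*I)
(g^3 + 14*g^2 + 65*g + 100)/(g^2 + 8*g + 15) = (g^2 + 9*g + 20)/(g + 3)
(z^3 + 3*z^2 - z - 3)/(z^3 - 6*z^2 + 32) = (z^3 + 3*z^2 - z - 3)/(z^3 - 6*z^2 + 32)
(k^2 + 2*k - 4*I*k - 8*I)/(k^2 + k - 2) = (k - 4*I)/(k - 1)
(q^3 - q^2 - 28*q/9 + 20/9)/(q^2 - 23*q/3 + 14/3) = (3*q^2 - q - 10)/(3*(q - 7))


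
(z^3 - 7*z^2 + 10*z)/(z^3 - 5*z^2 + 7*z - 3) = z*(z^2 - 7*z + 10)/(z^3 - 5*z^2 + 7*z - 3)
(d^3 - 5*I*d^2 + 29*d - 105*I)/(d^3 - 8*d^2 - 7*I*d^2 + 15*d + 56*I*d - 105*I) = (d^2 + 2*I*d + 15)/(d^2 - 8*d + 15)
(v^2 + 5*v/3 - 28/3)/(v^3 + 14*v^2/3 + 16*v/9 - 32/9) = 3*(3*v - 7)/(9*v^2 + 6*v - 8)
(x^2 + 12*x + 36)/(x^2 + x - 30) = (x + 6)/(x - 5)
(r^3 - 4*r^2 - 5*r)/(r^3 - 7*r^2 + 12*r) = (r^2 - 4*r - 5)/(r^2 - 7*r + 12)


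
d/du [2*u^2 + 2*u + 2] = 4*u + 2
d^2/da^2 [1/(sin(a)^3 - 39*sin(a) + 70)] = 3*(-3*sin(a)^6 + 30*sin(a)^4 + 210*sin(a)^3 - 585*sin(a)^2 - 1050*sin(a) + 1014)/(sin(a)^3 - 39*sin(a) + 70)^3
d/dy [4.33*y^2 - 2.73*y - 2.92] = 8.66*y - 2.73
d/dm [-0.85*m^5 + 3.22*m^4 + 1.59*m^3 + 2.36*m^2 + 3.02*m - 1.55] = -4.25*m^4 + 12.88*m^3 + 4.77*m^2 + 4.72*m + 3.02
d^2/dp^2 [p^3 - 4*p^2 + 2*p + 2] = 6*p - 8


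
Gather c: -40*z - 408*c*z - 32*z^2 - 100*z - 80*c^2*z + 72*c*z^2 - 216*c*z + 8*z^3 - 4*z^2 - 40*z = -80*c^2*z + c*(72*z^2 - 624*z) + 8*z^3 - 36*z^2 - 180*z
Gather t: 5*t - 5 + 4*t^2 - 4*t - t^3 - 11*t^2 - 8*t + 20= -t^3 - 7*t^2 - 7*t + 15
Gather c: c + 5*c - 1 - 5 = 6*c - 6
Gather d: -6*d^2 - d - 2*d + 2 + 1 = -6*d^2 - 3*d + 3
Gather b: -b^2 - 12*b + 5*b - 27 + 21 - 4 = -b^2 - 7*b - 10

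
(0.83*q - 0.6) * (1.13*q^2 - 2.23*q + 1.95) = 0.9379*q^3 - 2.5289*q^2 + 2.9565*q - 1.17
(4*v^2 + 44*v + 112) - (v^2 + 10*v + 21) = 3*v^2 + 34*v + 91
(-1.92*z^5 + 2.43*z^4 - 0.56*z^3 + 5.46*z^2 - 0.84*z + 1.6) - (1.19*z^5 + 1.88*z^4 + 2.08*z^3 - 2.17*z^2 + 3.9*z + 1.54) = -3.11*z^5 + 0.55*z^4 - 2.64*z^3 + 7.63*z^2 - 4.74*z + 0.0600000000000001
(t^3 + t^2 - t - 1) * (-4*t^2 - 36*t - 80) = -4*t^5 - 40*t^4 - 112*t^3 - 40*t^2 + 116*t + 80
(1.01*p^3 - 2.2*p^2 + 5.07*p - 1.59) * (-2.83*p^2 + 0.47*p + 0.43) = -2.8583*p^5 + 6.7007*p^4 - 14.9478*p^3 + 5.9366*p^2 + 1.4328*p - 0.6837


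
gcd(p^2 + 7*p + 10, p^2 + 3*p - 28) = 1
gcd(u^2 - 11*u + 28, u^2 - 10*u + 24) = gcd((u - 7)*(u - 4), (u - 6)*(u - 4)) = u - 4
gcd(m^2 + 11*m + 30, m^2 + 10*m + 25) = m + 5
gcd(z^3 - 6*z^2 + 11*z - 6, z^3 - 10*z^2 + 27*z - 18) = z^2 - 4*z + 3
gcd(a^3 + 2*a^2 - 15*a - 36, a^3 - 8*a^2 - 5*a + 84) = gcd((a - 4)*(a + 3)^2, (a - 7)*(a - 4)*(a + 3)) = a^2 - a - 12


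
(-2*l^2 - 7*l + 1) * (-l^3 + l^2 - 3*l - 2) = 2*l^5 + 5*l^4 - 2*l^3 + 26*l^2 + 11*l - 2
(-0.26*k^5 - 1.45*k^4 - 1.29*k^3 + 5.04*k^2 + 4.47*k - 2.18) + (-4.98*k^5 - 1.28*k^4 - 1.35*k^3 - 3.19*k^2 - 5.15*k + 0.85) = -5.24*k^5 - 2.73*k^4 - 2.64*k^3 + 1.85*k^2 - 0.680000000000001*k - 1.33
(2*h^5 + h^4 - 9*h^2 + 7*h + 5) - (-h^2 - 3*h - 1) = 2*h^5 + h^4 - 8*h^2 + 10*h + 6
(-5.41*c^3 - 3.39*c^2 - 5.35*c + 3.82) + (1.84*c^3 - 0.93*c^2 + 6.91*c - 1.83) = -3.57*c^3 - 4.32*c^2 + 1.56*c + 1.99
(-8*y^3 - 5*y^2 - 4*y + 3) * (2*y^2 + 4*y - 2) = -16*y^5 - 42*y^4 - 12*y^3 + 20*y - 6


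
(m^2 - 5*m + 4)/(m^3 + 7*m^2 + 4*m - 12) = (m - 4)/(m^2 + 8*m + 12)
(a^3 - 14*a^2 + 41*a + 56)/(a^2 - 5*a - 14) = (a^2 - 7*a - 8)/(a + 2)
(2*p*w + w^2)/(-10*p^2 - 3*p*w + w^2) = -w/(5*p - w)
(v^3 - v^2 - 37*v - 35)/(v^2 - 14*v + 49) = (v^2 + 6*v + 5)/(v - 7)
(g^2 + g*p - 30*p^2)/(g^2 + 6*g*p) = (g - 5*p)/g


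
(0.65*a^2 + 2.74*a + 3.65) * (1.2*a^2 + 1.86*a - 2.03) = 0.78*a^4 + 4.497*a^3 + 8.1569*a^2 + 1.2268*a - 7.4095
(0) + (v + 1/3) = v + 1/3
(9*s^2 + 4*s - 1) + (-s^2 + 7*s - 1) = 8*s^2 + 11*s - 2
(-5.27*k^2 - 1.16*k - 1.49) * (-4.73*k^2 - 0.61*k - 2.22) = 24.9271*k^4 + 8.7015*k^3 + 19.4547*k^2 + 3.4841*k + 3.3078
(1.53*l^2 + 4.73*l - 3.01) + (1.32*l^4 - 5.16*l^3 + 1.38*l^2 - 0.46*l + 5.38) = 1.32*l^4 - 5.16*l^3 + 2.91*l^2 + 4.27*l + 2.37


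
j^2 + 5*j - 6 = (j - 1)*(j + 6)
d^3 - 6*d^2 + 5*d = d*(d - 5)*(d - 1)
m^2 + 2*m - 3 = (m - 1)*(m + 3)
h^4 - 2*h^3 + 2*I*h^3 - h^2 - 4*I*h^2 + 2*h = h*(h - 2)*(h + I)^2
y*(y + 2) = y^2 + 2*y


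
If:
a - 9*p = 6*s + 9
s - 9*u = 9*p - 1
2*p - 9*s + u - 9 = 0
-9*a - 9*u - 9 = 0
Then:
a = -1011/695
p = -64/139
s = -731/695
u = 316/695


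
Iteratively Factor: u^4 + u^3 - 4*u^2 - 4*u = (u + 2)*(u^3 - u^2 - 2*u) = (u + 1)*(u + 2)*(u^2 - 2*u) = (u - 2)*(u + 1)*(u + 2)*(u)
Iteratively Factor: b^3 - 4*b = (b + 2)*(b^2 - 2*b) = (b - 2)*(b + 2)*(b)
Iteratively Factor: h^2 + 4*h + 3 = (h + 3)*(h + 1)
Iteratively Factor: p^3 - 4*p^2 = (p)*(p^2 - 4*p) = p*(p - 4)*(p)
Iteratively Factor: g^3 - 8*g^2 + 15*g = (g - 5)*(g^2 - 3*g) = g*(g - 5)*(g - 3)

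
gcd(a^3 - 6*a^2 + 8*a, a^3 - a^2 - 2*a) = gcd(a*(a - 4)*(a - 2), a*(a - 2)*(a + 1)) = a^2 - 2*a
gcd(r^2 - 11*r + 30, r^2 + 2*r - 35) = r - 5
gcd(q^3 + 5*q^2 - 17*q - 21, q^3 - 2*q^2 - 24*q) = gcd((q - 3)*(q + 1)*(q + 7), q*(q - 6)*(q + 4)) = 1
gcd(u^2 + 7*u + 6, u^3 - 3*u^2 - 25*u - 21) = u + 1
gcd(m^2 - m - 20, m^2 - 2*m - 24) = m + 4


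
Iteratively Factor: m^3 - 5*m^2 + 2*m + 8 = (m - 4)*(m^2 - m - 2) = (m - 4)*(m + 1)*(m - 2)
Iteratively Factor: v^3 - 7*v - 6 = (v + 1)*(v^2 - v - 6) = (v + 1)*(v + 2)*(v - 3)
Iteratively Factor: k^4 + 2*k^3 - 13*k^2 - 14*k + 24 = (k + 4)*(k^3 - 2*k^2 - 5*k + 6) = (k - 1)*(k + 4)*(k^2 - k - 6) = (k - 1)*(k + 2)*(k + 4)*(k - 3)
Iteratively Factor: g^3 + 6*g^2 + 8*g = (g + 4)*(g^2 + 2*g) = g*(g + 4)*(g + 2)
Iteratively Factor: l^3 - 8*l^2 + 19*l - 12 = (l - 1)*(l^2 - 7*l + 12) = (l - 3)*(l - 1)*(l - 4)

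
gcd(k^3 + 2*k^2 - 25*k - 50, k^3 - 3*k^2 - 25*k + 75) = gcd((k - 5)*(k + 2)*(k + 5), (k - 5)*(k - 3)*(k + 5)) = k^2 - 25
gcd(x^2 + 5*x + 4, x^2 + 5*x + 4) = x^2 + 5*x + 4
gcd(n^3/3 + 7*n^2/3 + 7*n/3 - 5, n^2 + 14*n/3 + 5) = n + 3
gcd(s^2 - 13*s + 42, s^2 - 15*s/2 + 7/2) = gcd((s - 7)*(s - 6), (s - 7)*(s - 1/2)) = s - 7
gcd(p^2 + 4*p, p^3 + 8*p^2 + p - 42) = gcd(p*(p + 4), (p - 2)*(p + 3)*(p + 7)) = 1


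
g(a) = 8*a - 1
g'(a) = 8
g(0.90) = 6.20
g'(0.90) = 8.00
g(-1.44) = -12.52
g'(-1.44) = 8.00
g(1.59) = 11.72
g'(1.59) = 8.00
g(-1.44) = -12.52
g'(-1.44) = 8.00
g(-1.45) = -12.60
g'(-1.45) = 8.00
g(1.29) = 9.32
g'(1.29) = 8.00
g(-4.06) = -33.48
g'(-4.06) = 8.00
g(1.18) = 8.44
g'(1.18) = 8.00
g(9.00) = 71.00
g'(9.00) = 8.00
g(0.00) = -1.00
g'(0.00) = 8.00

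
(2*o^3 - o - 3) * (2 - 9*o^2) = -18*o^5 + 13*o^3 + 27*o^2 - 2*o - 6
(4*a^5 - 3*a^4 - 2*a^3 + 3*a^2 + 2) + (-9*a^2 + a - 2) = 4*a^5 - 3*a^4 - 2*a^3 - 6*a^2 + a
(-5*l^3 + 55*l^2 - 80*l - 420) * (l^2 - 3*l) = -5*l^5 + 70*l^4 - 245*l^3 - 180*l^2 + 1260*l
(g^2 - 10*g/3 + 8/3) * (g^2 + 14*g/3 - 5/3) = g^4 + 4*g^3/3 - 131*g^2/9 + 18*g - 40/9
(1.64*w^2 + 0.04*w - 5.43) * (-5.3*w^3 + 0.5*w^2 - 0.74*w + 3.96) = -8.692*w^5 + 0.608*w^4 + 27.5854*w^3 + 3.7498*w^2 + 4.1766*w - 21.5028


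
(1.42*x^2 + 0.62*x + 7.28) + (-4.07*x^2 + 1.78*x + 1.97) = -2.65*x^2 + 2.4*x + 9.25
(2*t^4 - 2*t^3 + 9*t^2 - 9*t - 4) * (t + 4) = 2*t^5 + 6*t^4 + t^3 + 27*t^2 - 40*t - 16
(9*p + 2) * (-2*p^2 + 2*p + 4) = -18*p^3 + 14*p^2 + 40*p + 8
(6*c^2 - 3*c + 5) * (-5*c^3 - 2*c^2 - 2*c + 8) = -30*c^5 + 3*c^4 - 31*c^3 + 44*c^2 - 34*c + 40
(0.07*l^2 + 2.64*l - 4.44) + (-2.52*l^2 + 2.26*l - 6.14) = -2.45*l^2 + 4.9*l - 10.58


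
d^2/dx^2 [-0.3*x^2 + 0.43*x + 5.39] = -0.600000000000000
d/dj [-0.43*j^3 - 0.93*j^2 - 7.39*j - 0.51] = -1.29*j^2 - 1.86*j - 7.39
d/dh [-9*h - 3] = -9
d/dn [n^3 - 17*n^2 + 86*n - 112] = 3*n^2 - 34*n + 86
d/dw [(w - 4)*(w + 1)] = 2*w - 3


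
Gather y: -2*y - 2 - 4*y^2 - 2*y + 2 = -4*y^2 - 4*y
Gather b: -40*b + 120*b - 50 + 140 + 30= 80*b + 120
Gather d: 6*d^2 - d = 6*d^2 - d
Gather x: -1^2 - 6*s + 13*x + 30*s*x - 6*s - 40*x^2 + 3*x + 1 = -12*s - 40*x^2 + x*(30*s + 16)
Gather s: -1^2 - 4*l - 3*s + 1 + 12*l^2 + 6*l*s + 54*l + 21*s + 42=12*l^2 + 50*l + s*(6*l + 18) + 42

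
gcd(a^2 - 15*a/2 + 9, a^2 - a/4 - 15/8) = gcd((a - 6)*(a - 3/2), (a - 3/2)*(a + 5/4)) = a - 3/2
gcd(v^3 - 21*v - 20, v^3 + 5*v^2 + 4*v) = v^2 + 5*v + 4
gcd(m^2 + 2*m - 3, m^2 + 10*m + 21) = m + 3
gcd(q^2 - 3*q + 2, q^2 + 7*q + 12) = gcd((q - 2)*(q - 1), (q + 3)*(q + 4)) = 1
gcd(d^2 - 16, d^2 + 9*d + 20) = d + 4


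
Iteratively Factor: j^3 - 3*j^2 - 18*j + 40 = (j + 4)*(j^2 - 7*j + 10) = (j - 2)*(j + 4)*(j - 5)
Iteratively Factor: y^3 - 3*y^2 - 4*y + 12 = (y - 3)*(y^2 - 4) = (y - 3)*(y + 2)*(y - 2)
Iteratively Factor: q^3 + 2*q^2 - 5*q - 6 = (q + 1)*(q^2 + q - 6) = (q - 2)*(q + 1)*(q + 3)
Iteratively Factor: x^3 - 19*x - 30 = (x + 2)*(x^2 - 2*x - 15) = (x + 2)*(x + 3)*(x - 5)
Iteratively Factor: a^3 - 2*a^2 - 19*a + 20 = (a - 1)*(a^2 - a - 20) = (a - 5)*(a - 1)*(a + 4)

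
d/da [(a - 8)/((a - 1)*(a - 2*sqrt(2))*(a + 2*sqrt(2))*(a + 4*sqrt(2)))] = ((8 - a)*(a - 1)*(a - 2*sqrt(2))*(a + 2*sqrt(2)) + (8 - a)*(a - 1)*(a - 2*sqrt(2))*(a + 4*sqrt(2)) + (8 - a)*(a - 1)*(a + 2*sqrt(2))*(a + 4*sqrt(2)) + (8 - a)*(a - 2*sqrt(2))*(a + 2*sqrt(2))*(a + 4*sqrt(2)) + (a - 1)*(a - 2*sqrt(2))*(a + 2*sqrt(2))*(a + 4*sqrt(2)))/((a - 1)^2*(a - 2*sqrt(2))^2*(a + 2*sqrt(2))^2*(a + 4*sqrt(2))^2)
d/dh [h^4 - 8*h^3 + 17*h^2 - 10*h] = 4*h^3 - 24*h^2 + 34*h - 10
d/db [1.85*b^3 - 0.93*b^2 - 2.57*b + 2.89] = 5.55*b^2 - 1.86*b - 2.57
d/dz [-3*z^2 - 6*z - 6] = -6*z - 6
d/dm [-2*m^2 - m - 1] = -4*m - 1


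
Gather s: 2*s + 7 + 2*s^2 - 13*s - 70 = 2*s^2 - 11*s - 63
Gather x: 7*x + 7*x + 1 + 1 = 14*x + 2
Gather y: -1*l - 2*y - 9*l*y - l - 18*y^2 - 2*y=-2*l - 18*y^2 + y*(-9*l - 4)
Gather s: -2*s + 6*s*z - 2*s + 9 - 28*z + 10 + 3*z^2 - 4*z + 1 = s*(6*z - 4) + 3*z^2 - 32*z + 20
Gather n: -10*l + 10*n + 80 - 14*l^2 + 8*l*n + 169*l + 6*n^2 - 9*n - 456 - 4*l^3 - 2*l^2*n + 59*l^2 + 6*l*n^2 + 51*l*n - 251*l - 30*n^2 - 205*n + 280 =-4*l^3 + 45*l^2 - 92*l + n^2*(6*l - 24) + n*(-2*l^2 + 59*l - 204) - 96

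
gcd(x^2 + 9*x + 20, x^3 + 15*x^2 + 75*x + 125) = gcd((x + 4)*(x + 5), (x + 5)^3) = x + 5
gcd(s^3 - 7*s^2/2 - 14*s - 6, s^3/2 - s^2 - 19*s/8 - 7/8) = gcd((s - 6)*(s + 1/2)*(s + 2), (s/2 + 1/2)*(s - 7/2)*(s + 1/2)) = s + 1/2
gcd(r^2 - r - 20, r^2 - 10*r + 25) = r - 5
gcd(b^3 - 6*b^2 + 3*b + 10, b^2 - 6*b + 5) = b - 5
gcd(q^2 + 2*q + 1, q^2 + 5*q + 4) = q + 1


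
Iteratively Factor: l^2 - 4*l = (l)*(l - 4)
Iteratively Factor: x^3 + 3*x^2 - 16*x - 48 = (x + 3)*(x^2 - 16) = (x + 3)*(x + 4)*(x - 4)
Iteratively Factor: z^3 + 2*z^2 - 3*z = (z - 1)*(z^2 + 3*z) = z*(z - 1)*(z + 3)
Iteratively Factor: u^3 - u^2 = (u)*(u^2 - u) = u^2*(u - 1)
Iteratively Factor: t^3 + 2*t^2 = (t + 2)*(t^2) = t*(t + 2)*(t)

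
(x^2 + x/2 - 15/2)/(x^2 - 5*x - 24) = (x - 5/2)/(x - 8)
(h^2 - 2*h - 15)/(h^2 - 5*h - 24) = (h - 5)/(h - 8)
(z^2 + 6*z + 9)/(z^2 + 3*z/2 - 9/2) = 2*(z + 3)/(2*z - 3)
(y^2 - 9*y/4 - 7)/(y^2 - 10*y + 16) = (y^2 - 9*y/4 - 7)/(y^2 - 10*y + 16)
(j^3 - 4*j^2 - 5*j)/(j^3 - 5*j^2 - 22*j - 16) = j*(j - 5)/(j^2 - 6*j - 16)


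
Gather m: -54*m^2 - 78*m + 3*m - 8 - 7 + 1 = -54*m^2 - 75*m - 14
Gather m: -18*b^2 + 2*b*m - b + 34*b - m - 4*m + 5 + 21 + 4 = -18*b^2 + 33*b + m*(2*b - 5) + 30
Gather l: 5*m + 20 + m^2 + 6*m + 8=m^2 + 11*m + 28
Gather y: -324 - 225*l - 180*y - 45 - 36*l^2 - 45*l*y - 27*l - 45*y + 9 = -36*l^2 - 252*l + y*(-45*l - 225) - 360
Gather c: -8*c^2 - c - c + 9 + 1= -8*c^2 - 2*c + 10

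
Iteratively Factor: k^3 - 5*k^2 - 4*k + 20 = (k - 5)*(k^2 - 4) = (k - 5)*(k + 2)*(k - 2)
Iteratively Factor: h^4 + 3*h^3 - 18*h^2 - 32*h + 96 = (h + 4)*(h^3 - h^2 - 14*h + 24) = (h - 3)*(h + 4)*(h^2 + 2*h - 8) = (h - 3)*(h - 2)*(h + 4)*(h + 4)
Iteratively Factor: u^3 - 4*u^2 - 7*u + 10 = (u - 1)*(u^2 - 3*u - 10) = (u - 1)*(u + 2)*(u - 5)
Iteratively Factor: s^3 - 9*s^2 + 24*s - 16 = (s - 4)*(s^2 - 5*s + 4) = (s - 4)*(s - 1)*(s - 4)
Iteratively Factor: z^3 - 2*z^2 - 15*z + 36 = (z + 4)*(z^2 - 6*z + 9) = (z - 3)*(z + 4)*(z - 3)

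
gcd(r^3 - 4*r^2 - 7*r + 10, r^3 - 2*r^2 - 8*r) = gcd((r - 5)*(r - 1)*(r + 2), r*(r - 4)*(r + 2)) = r + 2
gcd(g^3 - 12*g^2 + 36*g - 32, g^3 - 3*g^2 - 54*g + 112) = g^2 - 10*g + 16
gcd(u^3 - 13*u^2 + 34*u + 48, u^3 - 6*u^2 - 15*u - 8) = u^2 - 7*u - 8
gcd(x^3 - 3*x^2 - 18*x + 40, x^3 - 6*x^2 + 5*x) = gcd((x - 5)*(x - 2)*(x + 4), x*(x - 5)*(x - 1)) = x - 5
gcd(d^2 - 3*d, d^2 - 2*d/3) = d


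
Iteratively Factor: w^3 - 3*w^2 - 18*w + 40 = (w - 2)*(w^2 - w - 20) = (w - 5)*(w - 2)*(w + 4)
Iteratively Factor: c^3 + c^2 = (c)*(c^2 + c) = c*(c + 1)*(c)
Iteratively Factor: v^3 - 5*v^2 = (v)*(v^2 - 5*v) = v^2*(v - 5)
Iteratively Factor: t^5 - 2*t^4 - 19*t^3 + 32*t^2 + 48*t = (t - 3)*(t^4 + t^3 - 16*t^2 - 16*t) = (t - 3)*(t + 4)*(t^3 - 3*t^2 - 4*t) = (t - 3)*(t + 1)*(t + 4)*(t^2 - 4*t) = t*(t - 3)*(t + 1)*(t + 4)*(t - 4)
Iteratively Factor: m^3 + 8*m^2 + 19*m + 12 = (m + 1)*(m^2 + 7*m + 12) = (m + 1)*(m + 3)*(m + 4)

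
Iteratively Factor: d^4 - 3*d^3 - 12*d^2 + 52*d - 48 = (d - 3)*(d^3 - 12*d + 16) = (d - 3)*(d + 4)*(d^2 - 4*d + 4) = (d - 3)*(d - 2)*(d + 4)*(d - 2)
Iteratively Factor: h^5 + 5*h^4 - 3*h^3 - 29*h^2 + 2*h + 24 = (h + 3)*(h^4 + 2*h^3 - 9*h^2 - 2*h + 8) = (h - 1)*(h + 3)*(h^3 + 3*h^2 - 6*h - 8) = (h - 1)*(h + 3)*(h + 4)*(h^2 - h - 2) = (h - 2)*(h - 1)*(h + 3)*(h + 4)*(h + 1)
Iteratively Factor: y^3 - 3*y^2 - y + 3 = (y - 1)*(y^2 - 2*y - 3) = (y - 3)*(y - 1)*(y + 1)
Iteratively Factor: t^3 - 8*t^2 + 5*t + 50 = (t + 2)*(t^2 - 10*t + 25) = (t - 5)*(t + 2)*(t - 5)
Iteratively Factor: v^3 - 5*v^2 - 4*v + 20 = (v + 2)*(v^2 - 7*v + 10) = (v - 5)*(v + 2)*(v - 2)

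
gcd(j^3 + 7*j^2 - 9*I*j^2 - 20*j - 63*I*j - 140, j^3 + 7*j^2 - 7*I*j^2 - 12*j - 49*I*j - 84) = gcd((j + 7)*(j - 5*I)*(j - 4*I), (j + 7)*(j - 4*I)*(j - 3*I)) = j^2 + j*(7 - 4*I) - 28*I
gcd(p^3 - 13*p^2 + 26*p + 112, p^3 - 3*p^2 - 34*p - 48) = p^2 - 6*p - 16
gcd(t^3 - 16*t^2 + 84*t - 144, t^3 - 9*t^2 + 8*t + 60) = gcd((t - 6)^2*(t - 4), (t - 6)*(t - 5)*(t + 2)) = t - 6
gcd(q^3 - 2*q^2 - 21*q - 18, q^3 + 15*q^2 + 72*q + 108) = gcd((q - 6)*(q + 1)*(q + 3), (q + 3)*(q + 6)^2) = q + 3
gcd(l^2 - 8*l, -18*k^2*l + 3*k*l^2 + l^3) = l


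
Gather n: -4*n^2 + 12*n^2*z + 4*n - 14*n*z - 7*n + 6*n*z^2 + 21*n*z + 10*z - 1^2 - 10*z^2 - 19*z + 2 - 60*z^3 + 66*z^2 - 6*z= n^2*(12*z - 4) + n*(6*z^2 + 7*z - 3) - 60*z^3 + 56*z^2 - 15*z + 1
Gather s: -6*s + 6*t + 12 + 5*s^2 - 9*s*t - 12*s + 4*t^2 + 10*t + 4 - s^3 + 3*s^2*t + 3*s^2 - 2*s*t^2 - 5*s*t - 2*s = -s^3 + s^2*(3*t + 8) + s*(-2*t^2 - 14*t - 20) + 4*t^2 + 16*t + 16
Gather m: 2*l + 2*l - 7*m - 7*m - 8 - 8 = 4*l - 14*m - 16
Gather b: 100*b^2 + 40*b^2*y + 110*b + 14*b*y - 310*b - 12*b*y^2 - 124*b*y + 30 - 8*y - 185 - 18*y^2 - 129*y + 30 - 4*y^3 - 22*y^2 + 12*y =b^2*(40*y + 100) + b*(-12*y^2 - 110*y - 200) - 4*y^3 - 40*y^2 - 125*y - 125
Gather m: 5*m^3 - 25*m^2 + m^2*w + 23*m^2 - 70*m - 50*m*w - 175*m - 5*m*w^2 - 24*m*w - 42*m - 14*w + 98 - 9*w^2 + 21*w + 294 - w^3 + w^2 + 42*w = 5*m^3 + m^2*(w - 2) + m*(-5*w^2 - 74*w - 287) - w^3 - 8*w^2 + 49*w + 392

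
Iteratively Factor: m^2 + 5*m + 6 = (m + 2)*(m + 3)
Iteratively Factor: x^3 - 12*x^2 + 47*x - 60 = (x - 4)*(x^2 - 8*x + 15) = (x - 4)*(x - 3)*(x - 5)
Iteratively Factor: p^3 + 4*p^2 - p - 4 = (p + 1)*(p^2 + 3*p - 4) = (p + 1)*(p + 4)*(p - 1)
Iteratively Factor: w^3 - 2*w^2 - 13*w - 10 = (w + 1)*(w^2 - 3*w - 10) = (w + 1)*(w + 2)*(w - 5)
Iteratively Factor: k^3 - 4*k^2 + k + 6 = (k - 2)*(k^2 - 2*k - 3) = (k - 3)*(k - 2)*(k + 1)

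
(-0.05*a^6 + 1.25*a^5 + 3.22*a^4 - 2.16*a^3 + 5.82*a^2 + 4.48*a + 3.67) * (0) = 0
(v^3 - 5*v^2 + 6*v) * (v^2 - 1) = v^5 - 5*v^4 + 5*v^3 + 5*v^2 - 6*v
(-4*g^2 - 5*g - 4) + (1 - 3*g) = -4*g^2 - 8*g - 3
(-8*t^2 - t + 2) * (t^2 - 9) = -8*t^4 - t^3 + 74*t^2 + 9*t - 18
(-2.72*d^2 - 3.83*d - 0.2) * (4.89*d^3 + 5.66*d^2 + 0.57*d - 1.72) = -13.3008*d^5 - 34.1239*d^4 - 24.2062*d^3 + 1.3633*d^2 + 6.4736*d + 0.344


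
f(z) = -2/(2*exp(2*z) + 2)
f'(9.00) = 0.00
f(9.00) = 0.00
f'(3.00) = 0.00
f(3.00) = 0.00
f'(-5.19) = 0.00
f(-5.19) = -1.00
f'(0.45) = 0.41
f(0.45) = -0.29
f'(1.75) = 0.06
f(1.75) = -0.03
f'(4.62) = 0.00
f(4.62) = -0.00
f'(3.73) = 0.00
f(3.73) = -0.00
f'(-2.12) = 0.03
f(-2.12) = -0.99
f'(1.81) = 0.05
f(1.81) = -0.03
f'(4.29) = 0.00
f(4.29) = -0.00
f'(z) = 8*exp(2*z)/(2*exp(2*z) + 2)^2 = 1/(2*cosh(z)^2)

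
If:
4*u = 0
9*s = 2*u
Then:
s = 0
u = 0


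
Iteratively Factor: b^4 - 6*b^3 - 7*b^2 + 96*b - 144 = (b + 4)*(b^3 - 10*b^2 + 33*b - 36) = (b - 3)*(b + 4)*(b^2 - 7*b + 12) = (b - 3)^2*(b + 4)*(b - 4)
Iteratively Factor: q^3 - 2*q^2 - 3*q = (q)*(q^2 - 2*q - 3) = q*(q + 1)*(q - 3)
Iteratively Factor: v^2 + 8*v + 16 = (v + 4)*(v + 4)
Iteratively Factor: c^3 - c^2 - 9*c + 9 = (c - 1)*(c^2 - 9) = (c - 3)*(c - 1)*(c + 3)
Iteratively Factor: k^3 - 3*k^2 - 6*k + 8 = (k + 2)*(k^2 - 5*k + 4) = (k - 4)*(k + 2)*(k - 1)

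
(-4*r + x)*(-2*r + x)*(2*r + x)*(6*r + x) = 96*r^4 - 8*r^3*x - 28*r^2*x^2 + 2*r*x^3 + x^4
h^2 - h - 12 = (h - 4)*(h + 3)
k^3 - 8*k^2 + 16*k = k*(k - 4)^2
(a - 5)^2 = a^2 - 10*a + 25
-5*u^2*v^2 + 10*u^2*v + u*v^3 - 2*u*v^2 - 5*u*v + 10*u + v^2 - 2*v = (-5*u + v)*(v - 2)*(u*v + 1)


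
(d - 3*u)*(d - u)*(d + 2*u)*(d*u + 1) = d^4*u - 2*d^3*u^2 + d^3 - 5*d^2*u^3 - 2*d^2*u + 6*d*u^4 - 5*d*u^2 + 6*u^3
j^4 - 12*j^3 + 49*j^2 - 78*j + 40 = (j - 5)*(j - 4)*(j - 2)*(j - 1)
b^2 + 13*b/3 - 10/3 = (b - 2/3)*(b + 5)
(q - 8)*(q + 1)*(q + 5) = q^3 - 2*q^2 - 43*q - 40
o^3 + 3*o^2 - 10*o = o*(o - 2)*(o + 5)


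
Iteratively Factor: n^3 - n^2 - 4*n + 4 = (n - 2)*(n^2 + n - 2) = (n - 2)*(n + 2)*(n - 1)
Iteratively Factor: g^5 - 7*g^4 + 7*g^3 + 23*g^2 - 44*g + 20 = (g - 1)*(g^4 - 6*g^3 + g^2 + 24*g - 20) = (g - 1)^2*(g^3 - 5*g^2 - 4*g + 20) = (g - 1)^2*(g + 2)*(g^2 - 7*g + 10) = (g - 2)*(g - 1)^2*(g + 2)*(g - 5)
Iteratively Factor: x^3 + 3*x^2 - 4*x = (x)*(x^2 + 3*x - 4) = x*(x - 1)*(x + 4)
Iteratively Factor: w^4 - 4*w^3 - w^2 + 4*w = (w)*(w^3 - 4*w^2 - w + 4) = w*(w - 1)*(w^2 - 3*w - 4) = w*(w - 4)*(w - 1)*(w + 1)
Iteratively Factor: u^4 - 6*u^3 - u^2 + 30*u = (u - 5)*(u^3 - u^2 - 6*u) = (u - 5)*(u - 3)*(u^2 + 2*u) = u*(u - 5)*(u - 3)*(u + 2)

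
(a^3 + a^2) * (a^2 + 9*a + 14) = a^5 + 10*a^4 + 23*a^3 + 14*a^2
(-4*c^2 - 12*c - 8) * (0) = 0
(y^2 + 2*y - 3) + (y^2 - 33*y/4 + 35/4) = 2*y^2 - 25*y/4 + 23/4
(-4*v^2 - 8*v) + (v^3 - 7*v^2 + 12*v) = v^3 - 11*v^2 + 4*v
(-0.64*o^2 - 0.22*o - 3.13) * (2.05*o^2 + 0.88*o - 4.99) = -1.312*o^4 - 1.0142*o^3 - 3.4165*o^2 - 1.6566*o + 15.6187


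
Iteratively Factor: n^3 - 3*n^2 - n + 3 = (n + 1)*(n^2 - 4*n + 3) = (n - 1)*(n + 1)*(n - 3)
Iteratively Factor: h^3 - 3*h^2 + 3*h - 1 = (h - 1)*(h^2 - 2*h + 1) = (h - 1)^2*(h - 1)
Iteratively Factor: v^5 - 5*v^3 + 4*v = (v - 1)*(v^4 + v^3 - 4*v^2 - 4*v) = v*(v - 1)*(v^3 + v^2 - 4*v - 4) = v*(v - 2)*(v - 1)*(v^2 + 3*v + 2) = v*(v - 2)*(v - 1)*(v + 1)*(v + 2)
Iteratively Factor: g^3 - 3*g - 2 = (g + 1)*(g^2 - g - 2) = (g - 2)*(g + 1)*(g + 1)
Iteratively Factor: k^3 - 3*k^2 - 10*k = (k - 5)*(k^2 + 2*k) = k*(k - 5)*(k + 2)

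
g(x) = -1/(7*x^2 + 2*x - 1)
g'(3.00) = 0.01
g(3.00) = -0.01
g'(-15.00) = 0.00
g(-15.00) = 0.00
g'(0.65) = 1.05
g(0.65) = -0.31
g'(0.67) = 0.94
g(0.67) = -0.29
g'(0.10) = 6.38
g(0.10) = 1.37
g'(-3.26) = -0.01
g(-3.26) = -0.01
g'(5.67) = 0.00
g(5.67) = -0.00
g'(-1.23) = -0.30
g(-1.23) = -0.14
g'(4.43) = 0.00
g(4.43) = -0.01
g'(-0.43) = -12.56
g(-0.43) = 1.77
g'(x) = -(-14*x - 2)/(7*x^2 + 2*x - 1)^2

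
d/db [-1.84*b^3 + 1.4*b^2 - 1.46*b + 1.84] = -5.52*b^2 + 2.8*b - 1.46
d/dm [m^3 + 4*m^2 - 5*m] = 3*m^2 + 8*m - 5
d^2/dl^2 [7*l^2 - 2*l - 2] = 14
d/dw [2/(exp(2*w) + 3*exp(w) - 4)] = (-4*exp(w) - 6)*exp(w)/(exp(2*w) + 3*exp(w) - 4)^2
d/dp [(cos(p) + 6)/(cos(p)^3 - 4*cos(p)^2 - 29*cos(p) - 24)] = (-93*cos(p)/2 + 7*cos(2*p) + cos(3*p)/2 - 143)*sin(p)/((cos(p) - 8)^2*(cos(p) + 1)^2*(cos(p) + 3)^2)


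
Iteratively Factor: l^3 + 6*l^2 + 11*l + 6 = (l + 2)*(l^2 + 4*l + 3) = (l + 2)*(l + 3)*(l + 1)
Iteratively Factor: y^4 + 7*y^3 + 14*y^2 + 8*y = (y + 4)*(y^3 + 3*y^2 + 2*y) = (y + 1)*(y + 4)*(y^2 + 2*y) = (y + 1)*(y + 2)*(y + 4)*(y)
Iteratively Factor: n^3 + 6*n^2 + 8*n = (n + 4)*(n^2 + 2*n) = (n + 2)*(n + 4)*(n)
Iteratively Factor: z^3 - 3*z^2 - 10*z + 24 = (z - 4)*(z^2 + z - 6) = (z - 4)*(z - 2)*(z + 3)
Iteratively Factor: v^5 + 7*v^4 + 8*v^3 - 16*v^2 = (v + 4)*(v^4 + 3*v^3 - 4*v^2) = v*(v + 4)*(v^3 + 3*v^2 - 4*v) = v^2*(v + 4)*(v^2 + 3*v - 4) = v^2*(v - 1)*(v + 4)*(v + 4)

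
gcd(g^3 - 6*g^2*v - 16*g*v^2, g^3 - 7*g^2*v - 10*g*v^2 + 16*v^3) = -g^2 + 6*g*v + 16*v^2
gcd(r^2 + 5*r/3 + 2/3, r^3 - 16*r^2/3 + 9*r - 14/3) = 1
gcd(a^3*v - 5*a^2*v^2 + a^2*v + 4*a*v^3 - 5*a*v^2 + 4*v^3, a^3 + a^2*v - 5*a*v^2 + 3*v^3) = -a + v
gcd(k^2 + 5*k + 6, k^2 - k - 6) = k + 2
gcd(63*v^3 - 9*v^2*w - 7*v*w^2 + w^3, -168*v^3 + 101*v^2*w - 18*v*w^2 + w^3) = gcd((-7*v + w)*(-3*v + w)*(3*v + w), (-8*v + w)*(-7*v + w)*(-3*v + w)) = 21*v^2 - 10*v*w + w^2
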